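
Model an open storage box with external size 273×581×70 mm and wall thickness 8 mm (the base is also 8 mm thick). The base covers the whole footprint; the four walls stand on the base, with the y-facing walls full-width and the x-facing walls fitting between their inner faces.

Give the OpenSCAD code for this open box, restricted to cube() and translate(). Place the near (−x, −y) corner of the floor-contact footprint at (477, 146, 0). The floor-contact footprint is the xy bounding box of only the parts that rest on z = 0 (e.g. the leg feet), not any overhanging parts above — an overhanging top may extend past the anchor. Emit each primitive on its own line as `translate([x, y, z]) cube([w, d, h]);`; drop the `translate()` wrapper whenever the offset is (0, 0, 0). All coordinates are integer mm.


translate([477, 146, 0]) cube([273, 581, 8]);
translate([477, 146, 8]) cube([273, 8, 62]);
translate([477, 719, 8]) cube([273, 8, 62]);
translate([477, 154, 8]) cube([8, 565, 62]);
translate([742, 154, 8]) cube([8, 565, 62]);


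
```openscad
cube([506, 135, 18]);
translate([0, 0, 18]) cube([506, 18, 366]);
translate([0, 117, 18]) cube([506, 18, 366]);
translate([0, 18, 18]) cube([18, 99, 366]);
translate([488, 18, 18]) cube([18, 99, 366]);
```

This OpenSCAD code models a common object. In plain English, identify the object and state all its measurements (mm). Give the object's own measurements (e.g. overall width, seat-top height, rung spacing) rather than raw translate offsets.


An open-topped rectangular box: outside dimensions 506×135×384 mm, with a uniform wall and base thickness of 18 mm. The base is a full 506×135 slab on the floor; four walls sit on top of the base. The front and back walls (the −y and +y sides) span the full width; the two side walls fit between them.


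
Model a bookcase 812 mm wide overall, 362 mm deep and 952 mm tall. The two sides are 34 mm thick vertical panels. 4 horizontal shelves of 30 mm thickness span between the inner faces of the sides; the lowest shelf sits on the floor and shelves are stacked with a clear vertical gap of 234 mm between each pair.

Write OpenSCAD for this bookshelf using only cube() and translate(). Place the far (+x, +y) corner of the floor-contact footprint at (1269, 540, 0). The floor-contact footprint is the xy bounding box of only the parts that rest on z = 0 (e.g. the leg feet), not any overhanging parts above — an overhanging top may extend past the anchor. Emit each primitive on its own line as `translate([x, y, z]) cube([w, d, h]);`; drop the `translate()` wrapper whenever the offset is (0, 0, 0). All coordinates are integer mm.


translate([457, 178, 0]) cube([34, 362, 952]);
translate([1235, 178, 0]) cube([34, 362, 952]);
translate([491, 178, 0]) cube([744, 362, 30]);
translate([491, 178, 264]) cube([744, 362, 30]);
translate([491, 178, 528]) cube([744, 362, 30]);
translate([491, 178, 792]) cube([744, 362, 30]);


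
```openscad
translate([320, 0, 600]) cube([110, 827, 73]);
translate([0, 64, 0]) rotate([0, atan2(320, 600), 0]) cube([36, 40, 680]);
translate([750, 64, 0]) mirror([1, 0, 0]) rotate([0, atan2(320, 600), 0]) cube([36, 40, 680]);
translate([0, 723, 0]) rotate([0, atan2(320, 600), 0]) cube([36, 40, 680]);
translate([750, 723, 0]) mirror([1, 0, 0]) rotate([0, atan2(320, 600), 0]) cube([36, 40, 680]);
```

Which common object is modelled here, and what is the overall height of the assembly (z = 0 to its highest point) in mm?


A sawhorse. The overall height is 673 mm.

A beam across two mirrored pairs of raked legs — a sawhorse. The beam's underside is at z = 600 (matching the legs' vertical rise in atan2(320, 600)) and the beam is 73 mm tall, so its top is at 600 + 73 = 673 mm. The raked legs top out at the beam's underside, so that is the highest point.


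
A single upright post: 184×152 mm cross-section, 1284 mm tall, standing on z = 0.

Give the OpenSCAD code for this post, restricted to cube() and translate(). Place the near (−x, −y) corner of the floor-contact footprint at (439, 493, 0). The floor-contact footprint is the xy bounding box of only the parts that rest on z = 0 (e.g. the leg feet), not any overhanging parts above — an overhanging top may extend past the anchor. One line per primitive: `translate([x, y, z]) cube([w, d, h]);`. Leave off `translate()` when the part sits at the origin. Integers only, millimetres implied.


translate([439, 493, 0]) cube([184, 152, 1284]);


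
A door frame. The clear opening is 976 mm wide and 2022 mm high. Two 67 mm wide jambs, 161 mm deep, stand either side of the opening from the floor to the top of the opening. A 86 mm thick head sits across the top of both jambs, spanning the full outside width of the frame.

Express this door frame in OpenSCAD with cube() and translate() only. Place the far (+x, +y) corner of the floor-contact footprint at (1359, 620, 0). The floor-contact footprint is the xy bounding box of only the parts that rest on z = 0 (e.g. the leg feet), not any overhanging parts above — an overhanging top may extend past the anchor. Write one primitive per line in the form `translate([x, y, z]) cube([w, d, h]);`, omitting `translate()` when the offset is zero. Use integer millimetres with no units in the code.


translate([249, 459, 0]) cube([67, 161, 2022]);
translate([1292, 459, 0]) cube([67, 161, 2022]);
translate([249, 459, 2022]) cube([1110, 161, 86]);


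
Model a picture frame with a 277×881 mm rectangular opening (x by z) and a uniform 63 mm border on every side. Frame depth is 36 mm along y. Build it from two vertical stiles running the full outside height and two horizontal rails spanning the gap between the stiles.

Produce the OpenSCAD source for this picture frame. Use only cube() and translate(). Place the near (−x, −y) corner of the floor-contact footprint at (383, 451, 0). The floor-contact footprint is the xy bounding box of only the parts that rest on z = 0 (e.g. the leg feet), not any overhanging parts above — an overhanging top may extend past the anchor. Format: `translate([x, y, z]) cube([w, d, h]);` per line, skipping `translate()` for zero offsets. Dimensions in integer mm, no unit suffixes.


translate([383, 451, 0]) cube([63, 36, 1007]);
translate([723, 451, 0]) cube([63, 36, 1007]);
translate([446, 451, 0]) cube([277, 36, 63]);
translate([446, 451, 944]) cube([277, 36, 63]);


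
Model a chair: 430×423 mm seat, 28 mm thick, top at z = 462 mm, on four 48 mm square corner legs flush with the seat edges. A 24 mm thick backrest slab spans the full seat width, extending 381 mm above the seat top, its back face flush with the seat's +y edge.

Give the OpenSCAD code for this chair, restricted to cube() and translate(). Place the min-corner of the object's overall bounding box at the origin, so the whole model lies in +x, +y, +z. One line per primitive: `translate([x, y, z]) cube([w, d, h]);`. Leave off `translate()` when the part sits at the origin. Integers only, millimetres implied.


translate([0, 0, 434]) cube([430, 423, 28]);
cube([48, 48, 434]);
translate([382, 0, 0]) cube([48, 48, 434]);
translate([0, 375, 0]) cube([48, 48, 434]);
translate([382, 375, 0]) cube([48, 48, 434]);
translate([0, 399, 462]) cube([430, 24, 381]);


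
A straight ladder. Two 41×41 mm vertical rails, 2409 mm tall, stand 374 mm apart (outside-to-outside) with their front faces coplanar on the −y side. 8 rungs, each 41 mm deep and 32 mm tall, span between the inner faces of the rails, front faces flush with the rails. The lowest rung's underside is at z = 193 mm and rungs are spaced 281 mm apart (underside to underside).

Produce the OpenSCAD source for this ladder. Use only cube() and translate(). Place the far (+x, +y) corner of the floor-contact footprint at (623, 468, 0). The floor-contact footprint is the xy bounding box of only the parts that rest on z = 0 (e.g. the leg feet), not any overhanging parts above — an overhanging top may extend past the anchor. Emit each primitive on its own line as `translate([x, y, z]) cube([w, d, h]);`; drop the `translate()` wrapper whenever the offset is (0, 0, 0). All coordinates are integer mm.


translate([249, 427, 0]) cube([41, 41, 2409]);
translate([582, 427, 0]) cube([41, 41, 2409]);
translate([290, 427, 193]) cube([292, 41, 32]);
translate([290, 427, 474]) cube([292, 41, 32]);
translate([290, 427, 755]) cube([292, 41, 32]);
translate([290, 427, 1036]) cube([292, 41, 32]);
translate([290, 427, 1317]) cube([292, 41, 32]);
translate([290, 427, 1598]) cube([292, 41, 32]);
translate([290, 427, 1879]) cube([292, 41, 32]);
translate([290, 427, 2160]) cube([292, 41, 32]);


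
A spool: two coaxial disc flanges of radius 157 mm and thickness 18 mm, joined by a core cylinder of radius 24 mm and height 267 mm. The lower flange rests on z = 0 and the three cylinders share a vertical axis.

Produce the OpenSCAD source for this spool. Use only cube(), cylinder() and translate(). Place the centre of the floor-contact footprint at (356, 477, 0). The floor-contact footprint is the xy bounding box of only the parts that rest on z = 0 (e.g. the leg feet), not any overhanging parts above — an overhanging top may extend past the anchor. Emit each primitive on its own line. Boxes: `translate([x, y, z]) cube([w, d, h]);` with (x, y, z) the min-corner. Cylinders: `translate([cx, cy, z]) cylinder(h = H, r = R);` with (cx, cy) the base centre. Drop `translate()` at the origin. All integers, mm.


translate([356, 477, 0]) cylinder(h = 18, r = 157);
translate([356, 477, 18]) cylinder(h = 267, r = 24);
translate([356, 477, 285]) cylinder(h = 18, r = 157);


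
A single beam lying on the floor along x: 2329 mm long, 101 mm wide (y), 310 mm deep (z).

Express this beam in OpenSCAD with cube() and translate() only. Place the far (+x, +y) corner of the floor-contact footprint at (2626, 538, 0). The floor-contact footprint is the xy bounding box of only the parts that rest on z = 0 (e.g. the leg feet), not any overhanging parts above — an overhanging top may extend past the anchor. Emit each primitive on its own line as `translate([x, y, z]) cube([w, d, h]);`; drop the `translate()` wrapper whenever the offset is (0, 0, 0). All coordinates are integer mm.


translate([297, 437, 0]) cube([2329, 101, 310]);


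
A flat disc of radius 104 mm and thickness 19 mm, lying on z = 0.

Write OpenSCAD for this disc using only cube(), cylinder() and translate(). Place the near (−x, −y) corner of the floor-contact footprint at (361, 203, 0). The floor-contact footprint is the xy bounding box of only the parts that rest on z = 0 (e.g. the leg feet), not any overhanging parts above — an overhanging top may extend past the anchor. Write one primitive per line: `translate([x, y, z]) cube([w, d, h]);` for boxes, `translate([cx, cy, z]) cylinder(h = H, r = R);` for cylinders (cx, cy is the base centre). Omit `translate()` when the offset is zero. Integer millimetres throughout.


translate([465, 307, 0]) cylinder(h = 19, r = 104);


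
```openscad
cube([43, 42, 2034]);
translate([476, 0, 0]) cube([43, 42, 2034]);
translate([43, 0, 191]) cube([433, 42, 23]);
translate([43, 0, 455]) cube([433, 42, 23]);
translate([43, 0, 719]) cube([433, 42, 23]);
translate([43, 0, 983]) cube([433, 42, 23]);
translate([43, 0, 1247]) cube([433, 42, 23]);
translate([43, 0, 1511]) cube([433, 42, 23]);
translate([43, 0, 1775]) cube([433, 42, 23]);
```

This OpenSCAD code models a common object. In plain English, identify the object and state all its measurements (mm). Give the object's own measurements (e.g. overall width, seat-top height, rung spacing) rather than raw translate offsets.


A straight ladder. Two 43×42 mm vertical rails, 2034 mm tall, stand 519 mm apart (outside-to-outside) with their front faces coplanar on the −y side. 7 rungs, each 42 mm deep and 23 mm tall, span between the inner faces of the rails, front faces flush with the rails. The lowest rung's underside is at z = 191 mm and rungs are spaced 264 mm apart (underside to underside).


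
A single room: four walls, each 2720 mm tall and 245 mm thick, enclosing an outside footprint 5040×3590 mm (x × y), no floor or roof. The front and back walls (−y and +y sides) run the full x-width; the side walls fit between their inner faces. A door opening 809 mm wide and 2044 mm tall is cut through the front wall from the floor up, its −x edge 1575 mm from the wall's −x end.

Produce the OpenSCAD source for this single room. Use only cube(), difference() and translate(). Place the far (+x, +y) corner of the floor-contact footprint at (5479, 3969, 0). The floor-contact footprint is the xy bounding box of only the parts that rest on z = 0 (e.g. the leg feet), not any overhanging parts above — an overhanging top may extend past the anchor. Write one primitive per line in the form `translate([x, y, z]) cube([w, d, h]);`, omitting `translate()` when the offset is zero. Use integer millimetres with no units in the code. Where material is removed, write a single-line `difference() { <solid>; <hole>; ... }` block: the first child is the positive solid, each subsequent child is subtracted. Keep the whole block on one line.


difference() { translate([439, 379, 0]) cube([5040, 245, 2720]); translate([2014, 379, 0]) cube([809, 245, 2044]); }
translate([439, 3724, 0]) cube([5040, 245, 2720]);
translate([439, 624, 0]) cube([245, 3100, 2720]);
translate([5234, 624, 0]) cube([245, 3100, 2720]);


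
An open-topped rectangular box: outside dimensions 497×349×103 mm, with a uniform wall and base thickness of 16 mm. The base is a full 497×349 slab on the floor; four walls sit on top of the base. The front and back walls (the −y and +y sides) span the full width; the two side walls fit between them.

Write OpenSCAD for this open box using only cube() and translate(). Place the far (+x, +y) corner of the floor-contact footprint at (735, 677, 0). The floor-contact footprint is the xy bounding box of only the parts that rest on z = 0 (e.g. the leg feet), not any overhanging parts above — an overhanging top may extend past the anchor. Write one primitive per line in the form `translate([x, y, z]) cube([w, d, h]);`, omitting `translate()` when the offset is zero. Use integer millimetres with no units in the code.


translate([238, 328, 0]) cube([497, 349, 16]);
translate([238, 328, 16]) cube([497, 16, 87]);
translate([238, 661, 16]) cube([497, 16, 87]);
translate([238, 344, 16]) cube([16, 317, 87]);
translate([719, 344, 16]) cube([16, 317, 87]);


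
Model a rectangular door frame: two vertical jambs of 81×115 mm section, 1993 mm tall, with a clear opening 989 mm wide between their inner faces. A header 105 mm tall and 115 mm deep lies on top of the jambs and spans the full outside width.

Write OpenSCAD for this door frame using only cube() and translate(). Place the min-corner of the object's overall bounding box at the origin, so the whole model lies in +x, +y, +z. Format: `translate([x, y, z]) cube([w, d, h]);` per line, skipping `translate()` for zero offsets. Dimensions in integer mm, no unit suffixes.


cube([81, 115, 1993]);
translate([1070, 0, 0]) cube([81, 115, 1993]);
translate([0, 0, 1993]) cube([1151, 115, 105]);


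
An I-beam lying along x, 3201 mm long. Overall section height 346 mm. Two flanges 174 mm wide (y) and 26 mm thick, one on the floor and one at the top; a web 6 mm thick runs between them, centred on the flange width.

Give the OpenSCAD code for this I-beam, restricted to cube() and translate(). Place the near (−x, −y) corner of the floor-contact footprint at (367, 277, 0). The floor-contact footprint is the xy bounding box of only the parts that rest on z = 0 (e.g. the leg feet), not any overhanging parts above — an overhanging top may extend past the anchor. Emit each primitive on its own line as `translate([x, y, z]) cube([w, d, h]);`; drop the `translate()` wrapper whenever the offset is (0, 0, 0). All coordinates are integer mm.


translate([367, 277, 0]) cube([3201, 174, 26]);
translate([367, 361, 26]) cube([3201, 6, 294]);
translate([367, 277, 320]) cube([3201, 174, 26]);


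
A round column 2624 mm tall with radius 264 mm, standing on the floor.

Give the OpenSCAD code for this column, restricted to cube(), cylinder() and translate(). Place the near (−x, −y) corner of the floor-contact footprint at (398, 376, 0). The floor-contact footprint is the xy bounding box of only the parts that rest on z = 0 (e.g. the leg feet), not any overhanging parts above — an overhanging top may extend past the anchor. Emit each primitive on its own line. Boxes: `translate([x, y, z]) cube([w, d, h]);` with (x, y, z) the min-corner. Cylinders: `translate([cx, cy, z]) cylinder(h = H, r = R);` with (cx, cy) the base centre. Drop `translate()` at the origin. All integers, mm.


translate([662, 640, 0]) cylinder(h = 2624, r = 264);


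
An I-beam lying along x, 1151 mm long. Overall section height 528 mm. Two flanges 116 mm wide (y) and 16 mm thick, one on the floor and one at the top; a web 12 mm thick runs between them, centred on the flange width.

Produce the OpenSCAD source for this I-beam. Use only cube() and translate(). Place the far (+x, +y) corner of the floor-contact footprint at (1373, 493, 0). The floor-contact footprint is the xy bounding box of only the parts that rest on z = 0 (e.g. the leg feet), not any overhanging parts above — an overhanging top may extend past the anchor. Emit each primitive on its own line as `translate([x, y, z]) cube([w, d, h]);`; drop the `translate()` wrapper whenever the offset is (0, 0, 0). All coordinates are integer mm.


translate([222, 377, 0]) cube([1151, 116, 16]);
translate([222, 429, 16]) cube([1151, 12, 496]);
translate([222, 377, 512]) cube([1151, 116, 16]);


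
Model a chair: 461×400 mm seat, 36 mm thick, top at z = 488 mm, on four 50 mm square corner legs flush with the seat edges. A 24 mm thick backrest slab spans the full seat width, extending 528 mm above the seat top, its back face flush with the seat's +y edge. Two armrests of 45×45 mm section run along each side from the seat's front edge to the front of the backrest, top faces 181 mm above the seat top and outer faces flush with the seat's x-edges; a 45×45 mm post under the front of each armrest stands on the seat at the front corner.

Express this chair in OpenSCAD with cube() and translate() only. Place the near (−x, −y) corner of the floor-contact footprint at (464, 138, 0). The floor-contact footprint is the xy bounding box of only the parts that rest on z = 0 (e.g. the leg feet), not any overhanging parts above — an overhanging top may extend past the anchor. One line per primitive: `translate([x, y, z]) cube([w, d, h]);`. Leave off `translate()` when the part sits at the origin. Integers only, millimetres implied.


translate([464, 138, 452]) cube([461, 400, 36]);
translate([464, 138, 0]) cube([50, 50, 452]);
translate([875, 138, 0]) cube([50, 50, 452]);
translate([464, 488, 0]) cube([50, 50, 452]);
translate([875, 488, 0]) cube([50, 50, 452]);
translate([464, 514, 488]) cube([461, 24, 528]);
translate([464, 138, 624]) cube([45, 376, 45]);
translate([880, 138, 624]) cube([45, 376, 45]);
translate([464, 138, 488]) cube([45, 45, 136]);
translate([880, 138, 488]) cube([45, 45, 136]);


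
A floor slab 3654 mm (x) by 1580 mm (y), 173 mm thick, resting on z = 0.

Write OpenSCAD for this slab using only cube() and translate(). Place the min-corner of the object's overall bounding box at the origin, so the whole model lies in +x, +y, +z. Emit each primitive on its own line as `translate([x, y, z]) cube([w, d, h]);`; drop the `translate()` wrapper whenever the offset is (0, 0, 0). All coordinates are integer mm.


cube([3654, 1580, 173]);


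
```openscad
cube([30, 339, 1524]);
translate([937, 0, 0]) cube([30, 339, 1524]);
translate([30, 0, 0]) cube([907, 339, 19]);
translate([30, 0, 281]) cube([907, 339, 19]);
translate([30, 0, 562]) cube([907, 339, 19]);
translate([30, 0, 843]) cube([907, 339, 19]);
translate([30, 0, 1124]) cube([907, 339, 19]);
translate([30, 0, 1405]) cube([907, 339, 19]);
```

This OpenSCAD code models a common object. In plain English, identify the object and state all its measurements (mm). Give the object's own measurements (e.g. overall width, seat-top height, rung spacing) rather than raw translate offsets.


An open bookshelf. Two side panels, each 30 mm thick, 339 mm deep and 1524 mm tall, stand 967 mm apart (outside-to-outside). Between them sit 6 shelves, each 19 mm thick and 339 mm deep, spanning the full gap between the sides. The bottom shelf rests on the floor (its underside at z = 0) and the clear gap between one shelf's top and the next shelf's underside is 262 mm.


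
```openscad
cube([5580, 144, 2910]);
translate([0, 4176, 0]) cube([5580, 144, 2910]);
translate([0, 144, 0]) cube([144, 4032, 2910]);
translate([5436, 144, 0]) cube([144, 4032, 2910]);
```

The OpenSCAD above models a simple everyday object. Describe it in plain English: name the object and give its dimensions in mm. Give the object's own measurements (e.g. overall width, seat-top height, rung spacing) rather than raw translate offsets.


The wall frame of a small rectangular building: four walls, each 2910 mm tall and 144 mm thick, enclosing a footprint 5580 mm (x) by 4320 mm (y) outside-to-outside, with no floor or roof. The front and back walls (the −y and +y sides) span the full width; the two side walls fit between them.


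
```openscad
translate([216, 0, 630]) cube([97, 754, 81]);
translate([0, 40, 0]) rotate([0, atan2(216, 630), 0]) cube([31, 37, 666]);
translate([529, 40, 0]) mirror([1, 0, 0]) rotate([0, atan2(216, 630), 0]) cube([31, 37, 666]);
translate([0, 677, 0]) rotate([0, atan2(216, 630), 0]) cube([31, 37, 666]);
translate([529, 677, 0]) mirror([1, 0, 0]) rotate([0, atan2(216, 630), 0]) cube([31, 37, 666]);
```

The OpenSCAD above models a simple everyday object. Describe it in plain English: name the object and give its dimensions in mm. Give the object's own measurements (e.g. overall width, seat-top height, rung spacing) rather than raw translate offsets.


A sawhorse. A 97×754×81 mm beam (x, y, z) sits on two A-frame leg pairs. Each pair is two raked legs of 31×37 mm section (37 mm along y) splaying symmetrically in x. Each leg rises 630 mm vertically over 216 mm of horizontal reach and is 666 mm long along its own axis. Every leg's outer bottom edge rests on the floor and its outer top edge meets a bottom edge of the beam — the left legs (tilting toward +x) meet the beam's −x bottom edge, the right legs (their mirror images, tilting toward −x) meet its +x bottom edge — so the leg tops tuck under the beam, the beam's underside is 630 mm above the floor, and the feet are 529 mm apart outside-to-outside with the beam centred between them. The two leg pairs are set in 40 mm from either end of the beam.


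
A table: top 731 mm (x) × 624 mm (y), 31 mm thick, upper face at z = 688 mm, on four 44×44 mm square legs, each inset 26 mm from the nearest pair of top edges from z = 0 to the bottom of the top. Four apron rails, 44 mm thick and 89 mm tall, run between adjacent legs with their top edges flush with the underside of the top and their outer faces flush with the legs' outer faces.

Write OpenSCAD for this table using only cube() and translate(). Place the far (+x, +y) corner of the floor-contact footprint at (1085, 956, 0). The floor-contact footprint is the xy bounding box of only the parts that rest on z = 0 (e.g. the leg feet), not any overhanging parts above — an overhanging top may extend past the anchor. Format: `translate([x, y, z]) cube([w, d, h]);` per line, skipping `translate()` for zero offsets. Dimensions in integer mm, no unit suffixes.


translate([380, 358, 657]) cube([731, 624, 31]);
translate([406, 384, 0]) cube([44, 44, 657]);
translate([1041, 384, 0]) cube([44, 44, 657]);
translate([406, 912, 0]) cube([44, 44, 657]);
translate([1041, 912, 0]) cube([44, 44, 657]);
translate([450, 384, 568]) cube([591, 44, 89]);
translate([450, 912, 568]) cube([591, 44, 89]);
translate([406, 428, 568]) cube([44, 484, 89]);
translate([1041, 428, 568]) cube([44, 484, 89]);


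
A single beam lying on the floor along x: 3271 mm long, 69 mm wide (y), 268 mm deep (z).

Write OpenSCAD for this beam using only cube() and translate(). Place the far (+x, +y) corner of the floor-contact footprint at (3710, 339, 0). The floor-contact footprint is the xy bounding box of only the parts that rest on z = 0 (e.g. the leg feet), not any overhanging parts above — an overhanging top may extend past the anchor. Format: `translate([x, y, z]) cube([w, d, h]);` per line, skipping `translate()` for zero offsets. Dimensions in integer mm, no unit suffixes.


translate([439, 270, 0]) cube([3271, 69, 268]);


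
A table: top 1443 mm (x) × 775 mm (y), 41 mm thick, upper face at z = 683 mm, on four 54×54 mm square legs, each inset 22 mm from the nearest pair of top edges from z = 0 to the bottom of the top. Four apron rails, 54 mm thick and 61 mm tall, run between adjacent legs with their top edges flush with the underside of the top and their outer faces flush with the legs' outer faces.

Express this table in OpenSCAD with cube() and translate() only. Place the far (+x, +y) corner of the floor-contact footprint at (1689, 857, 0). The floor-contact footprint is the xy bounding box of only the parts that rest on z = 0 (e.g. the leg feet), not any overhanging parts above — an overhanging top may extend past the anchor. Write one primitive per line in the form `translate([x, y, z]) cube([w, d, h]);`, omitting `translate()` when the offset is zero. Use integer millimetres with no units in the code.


translate([268, 104, 642]) cube([1443, 775, 41]);
translate([290, 126, 0]) cube([54, 54, 642]);
translate([1635, 126, 0]) cube([54, 54, 642]);
translate([290, 803, 0]) cube([54, 54, 642]);
translate([1635, 803, 0]) cube([54, 54, 642]);
translate([344, 126, 581]) cube([1291, 54, 61]);
translate([344, 803, 581]) cube([1291, 54, 61]);
translate([290, 180, 581]) cube([54, 623, 61]);
translate([1635, 180, 581]) cube([54, 623, 61]);


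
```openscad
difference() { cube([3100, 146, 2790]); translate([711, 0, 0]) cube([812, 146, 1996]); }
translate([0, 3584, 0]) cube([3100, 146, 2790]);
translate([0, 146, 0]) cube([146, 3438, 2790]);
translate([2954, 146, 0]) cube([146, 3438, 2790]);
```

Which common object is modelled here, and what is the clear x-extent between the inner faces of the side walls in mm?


A single room. The interior width is 2808 mm.

Four walls enclosing a rectangle with a door in the front wall — a room. Outside width 3100 minus two 146 mm walls gives 2808 mm.


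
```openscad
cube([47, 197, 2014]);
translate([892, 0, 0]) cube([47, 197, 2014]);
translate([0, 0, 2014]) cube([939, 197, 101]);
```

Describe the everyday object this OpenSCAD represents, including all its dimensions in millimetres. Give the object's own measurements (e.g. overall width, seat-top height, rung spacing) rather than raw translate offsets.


A door frame. The clear opening is 845 mm wide and 2014 mm high. Two 47 mm wide jambs, 197 mm deep, stand either side of the opening from the floor to the top of the opening. A 101 mm thick head sits across the top of both jambs, spanning the full outside width of the frame.


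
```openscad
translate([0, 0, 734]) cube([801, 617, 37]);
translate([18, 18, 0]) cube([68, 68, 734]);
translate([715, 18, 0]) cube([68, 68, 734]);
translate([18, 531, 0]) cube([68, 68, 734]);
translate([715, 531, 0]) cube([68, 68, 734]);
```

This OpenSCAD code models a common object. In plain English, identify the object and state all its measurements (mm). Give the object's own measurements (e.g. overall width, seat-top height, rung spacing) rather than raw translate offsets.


A rectangular dining table. The top is 801×617×37 mm with its upper surface at z = 771 mm. It stands on four 68×68 mm square legs, each inset 18 mm from the nearest pair of top edges, running from the floor to the underside of the top.


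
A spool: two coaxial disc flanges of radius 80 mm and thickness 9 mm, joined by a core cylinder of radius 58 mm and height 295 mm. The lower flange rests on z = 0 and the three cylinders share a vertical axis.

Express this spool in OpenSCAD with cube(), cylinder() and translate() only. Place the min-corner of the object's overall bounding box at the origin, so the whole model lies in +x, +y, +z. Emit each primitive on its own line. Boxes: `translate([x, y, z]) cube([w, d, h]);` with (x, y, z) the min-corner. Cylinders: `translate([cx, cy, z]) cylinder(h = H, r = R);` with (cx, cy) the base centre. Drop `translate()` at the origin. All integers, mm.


translate([80, 80, 0]) cylinder(h = 9, r = 80);
translate([80, 80, 9]) cylinder(h = 295, r = 58);
translate([80, 80, 304]) cylinder(h = 9, r = 80);


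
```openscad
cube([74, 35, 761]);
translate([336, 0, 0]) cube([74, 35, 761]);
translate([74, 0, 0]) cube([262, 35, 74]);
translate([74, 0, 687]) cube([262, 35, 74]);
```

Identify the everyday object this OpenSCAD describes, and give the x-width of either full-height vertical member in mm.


A picture frame. The border width is 74 mm.

Four thin pieces enclosing a rectangular opening — a picture frame. The two full-height stiles are 761 mm tall; the top rail sits at z = 687 and is 74 mm tall, so the border above the opening is 761 − 687 = 74 mm, matching the stile x-width.


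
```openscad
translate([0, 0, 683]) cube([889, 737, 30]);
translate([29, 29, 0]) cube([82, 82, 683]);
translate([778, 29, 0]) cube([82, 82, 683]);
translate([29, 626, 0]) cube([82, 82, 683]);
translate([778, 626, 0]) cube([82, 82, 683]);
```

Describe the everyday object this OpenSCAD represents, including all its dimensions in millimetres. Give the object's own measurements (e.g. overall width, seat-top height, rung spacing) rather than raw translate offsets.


A table: top 889 mm (x) × 737 mm (y), 30 mm thick, upper face at z = 713 mm, on four 82×82 mm square legs, each inset 29 mm from the nearest pair of top edges from z = 0 to the bottom of the top.


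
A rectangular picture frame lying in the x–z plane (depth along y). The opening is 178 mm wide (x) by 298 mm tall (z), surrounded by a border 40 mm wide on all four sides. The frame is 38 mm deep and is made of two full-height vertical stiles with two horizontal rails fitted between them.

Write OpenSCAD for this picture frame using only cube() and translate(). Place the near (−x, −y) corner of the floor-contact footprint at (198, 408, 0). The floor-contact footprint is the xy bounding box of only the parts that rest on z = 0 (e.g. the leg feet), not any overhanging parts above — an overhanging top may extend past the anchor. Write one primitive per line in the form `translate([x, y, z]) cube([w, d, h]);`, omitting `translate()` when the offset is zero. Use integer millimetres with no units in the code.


translate([198, 408, 0]) cube([40, 38, 378]);
translate([416, 408, 0]) cube([40, 38, 378]);
translate([238, 408, 0]) cube([178, 38, 40]);
translate([238, 408, 338]) cube([178, 38, 40]);


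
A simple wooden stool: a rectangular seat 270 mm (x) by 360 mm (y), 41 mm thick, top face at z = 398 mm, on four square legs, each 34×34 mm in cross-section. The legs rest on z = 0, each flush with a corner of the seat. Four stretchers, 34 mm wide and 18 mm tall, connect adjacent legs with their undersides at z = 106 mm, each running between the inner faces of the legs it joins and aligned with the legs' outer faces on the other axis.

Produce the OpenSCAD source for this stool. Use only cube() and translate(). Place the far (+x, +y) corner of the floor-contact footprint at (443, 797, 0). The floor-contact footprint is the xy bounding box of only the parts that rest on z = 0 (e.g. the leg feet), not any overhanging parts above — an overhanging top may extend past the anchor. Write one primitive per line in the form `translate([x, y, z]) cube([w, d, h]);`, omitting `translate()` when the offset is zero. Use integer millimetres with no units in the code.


// leg_h = 398 - 41 = 357
// stretcher span = 270 - 2*34 = 202
translate([173, 437, 357]) cube([270, 360, 41]);
translate([173, 437, 0]) cube([34, 34, 357]);
translate([409, 437, 0]) cube([34, 34, 357]);
translate([173, 763, 0]) cube([34, 34, 357]);
translate([409, 763, 0]) cube([34, 34, 357]);
translate([207, 437, 106]) cube([202, 34, 18]);
translate([207, 763, 106]) cube([202, 34, 18]);
translate([173, 471, 106]) cube([34, 292, 18]);
translate([409, 471, 106]) cube([34, 292, 18]);


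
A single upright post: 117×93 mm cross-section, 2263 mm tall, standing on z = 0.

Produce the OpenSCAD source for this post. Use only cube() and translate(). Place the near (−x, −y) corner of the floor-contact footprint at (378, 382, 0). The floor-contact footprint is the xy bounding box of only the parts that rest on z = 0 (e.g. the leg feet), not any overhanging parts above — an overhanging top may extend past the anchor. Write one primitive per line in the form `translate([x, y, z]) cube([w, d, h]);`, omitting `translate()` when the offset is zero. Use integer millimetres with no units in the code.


translate([378, 382, 0]) cube([117, 93, 2263]);


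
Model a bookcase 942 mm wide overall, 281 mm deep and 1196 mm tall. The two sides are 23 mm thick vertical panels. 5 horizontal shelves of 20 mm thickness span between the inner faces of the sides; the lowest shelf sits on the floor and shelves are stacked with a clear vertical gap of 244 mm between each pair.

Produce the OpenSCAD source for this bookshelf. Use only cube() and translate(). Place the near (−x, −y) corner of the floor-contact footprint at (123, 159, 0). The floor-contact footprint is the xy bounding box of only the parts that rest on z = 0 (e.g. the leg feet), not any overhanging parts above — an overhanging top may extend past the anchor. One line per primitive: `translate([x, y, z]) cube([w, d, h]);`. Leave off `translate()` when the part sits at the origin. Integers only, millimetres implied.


translate([123, 159, 0]) cube([23, 281, 1196]);
translate([1042, 159, 0]) cube([23, 281, 1196]);
translate([146, 159, 0]) cube([896, 281, 20]);
translate([146, 159, 264]) cube([896, 281, 20]);
translate([146, 159, 528]) cube([896, 281, 20]);
translate([146, 159, 792]) cube([896, 281, 20]);
translate([146, 159, 1056]) cube([896, 281, 20]);


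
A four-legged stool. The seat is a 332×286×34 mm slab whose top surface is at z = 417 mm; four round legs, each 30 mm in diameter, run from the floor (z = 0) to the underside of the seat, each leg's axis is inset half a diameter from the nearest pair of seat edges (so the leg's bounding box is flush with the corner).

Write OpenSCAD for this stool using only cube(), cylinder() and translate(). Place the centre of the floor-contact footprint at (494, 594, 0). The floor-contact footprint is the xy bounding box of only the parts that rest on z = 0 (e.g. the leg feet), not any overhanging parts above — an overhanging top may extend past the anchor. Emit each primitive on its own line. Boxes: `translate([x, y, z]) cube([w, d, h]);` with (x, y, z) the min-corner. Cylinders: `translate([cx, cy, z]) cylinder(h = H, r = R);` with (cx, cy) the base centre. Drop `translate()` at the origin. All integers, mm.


translate([328, 451, 383]) cube([332, 286, 34]);
translate([343, 466, 0]) cylinder(h = 383, r = 15);
translate([645, 466, 0]) cylinder(h = 383, r = 15);
translate([343, 722, 0]) cylinder(h = 383, r = 15);
translate([645, 722, 0]) cylinder(h = 383, r = 15);


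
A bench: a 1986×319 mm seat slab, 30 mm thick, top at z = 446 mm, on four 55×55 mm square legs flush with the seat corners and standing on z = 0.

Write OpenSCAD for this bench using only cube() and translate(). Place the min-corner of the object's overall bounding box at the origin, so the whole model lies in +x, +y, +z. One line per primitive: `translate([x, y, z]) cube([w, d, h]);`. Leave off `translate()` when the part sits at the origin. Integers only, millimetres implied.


translate([0, 0, 416]) cube([1986, 319, 30]);
cube([55, 55, 416]);
translate([0, 264, 0]) cube([55, 55, 416]);
translate([1931, 0, 0]) cube([55, 55, 416]);
translate([1931, 264, 0]) cube([55, 55, 416]);


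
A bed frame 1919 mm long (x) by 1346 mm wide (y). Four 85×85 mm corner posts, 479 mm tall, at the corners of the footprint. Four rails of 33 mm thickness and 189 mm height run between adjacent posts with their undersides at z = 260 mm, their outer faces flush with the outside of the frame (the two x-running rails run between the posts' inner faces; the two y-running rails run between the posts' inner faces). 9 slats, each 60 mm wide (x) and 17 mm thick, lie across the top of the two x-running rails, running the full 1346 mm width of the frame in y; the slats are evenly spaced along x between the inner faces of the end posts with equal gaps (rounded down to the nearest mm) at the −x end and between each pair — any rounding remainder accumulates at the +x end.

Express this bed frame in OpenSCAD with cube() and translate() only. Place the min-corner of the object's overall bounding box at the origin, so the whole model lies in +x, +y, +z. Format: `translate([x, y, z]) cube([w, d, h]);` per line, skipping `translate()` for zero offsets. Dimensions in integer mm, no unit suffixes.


cube([85, 85, 479]);
translate([0, 1261, 0]) cube([85, 85, 479]);
translate([1834, 0, 0]) cube([85, 85, 479]);
translate([1834, 1261, 0]) cube([85, 85, 479]);
translate([85, 0, 260]) cube([1749, 33, 189]);
translate([85, 1313, 260]) cube([1749, 33, 189]);
translate([0, 85, 260]) cube([33, 1176, 189]);
translate([1886, 85, 260]) cube([33, 1176, 189]);
translate([205, 0, 449]) cube([60, 1346, 17]);
translate([385, 0, 449]) cube([60, 1346, 17]);
translate([565, 0, 449]) cube([60, 1346, 17]);
translate([745, 0, 449]) cube([60, 1346, 17]);
translate([925, 0, 449]) cube([60, 1346, 17]);
translate([1105, 0, 449]) cube([60, 1346, 17]);
translate([1285, 0, 449]) cube([60, 1346, 17]);
translate([1465, 0, 449]) cube([60, 1346, 17]);
translate([1645, 0, 449]) cube([60, 1346, 17]);


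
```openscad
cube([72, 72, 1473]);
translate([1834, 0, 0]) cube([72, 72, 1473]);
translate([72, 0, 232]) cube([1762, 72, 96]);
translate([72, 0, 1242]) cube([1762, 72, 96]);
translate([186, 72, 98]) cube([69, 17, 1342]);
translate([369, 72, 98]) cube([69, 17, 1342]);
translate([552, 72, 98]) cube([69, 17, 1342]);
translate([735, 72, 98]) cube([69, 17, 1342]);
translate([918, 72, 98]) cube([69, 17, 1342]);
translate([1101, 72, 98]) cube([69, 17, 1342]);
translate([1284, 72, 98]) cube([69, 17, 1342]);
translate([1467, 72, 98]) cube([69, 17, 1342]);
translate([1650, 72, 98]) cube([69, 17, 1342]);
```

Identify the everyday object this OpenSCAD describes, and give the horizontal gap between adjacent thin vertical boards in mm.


A fence section. The picket gap is 114 mm.

Two posts, two rails, 9 pickets — a fence section. Span 1762 mm holds 9 pickets of 69 mm with 10 equal gaps: ⌊(1762 − 9·69) / 10⌋ = 114 mm.


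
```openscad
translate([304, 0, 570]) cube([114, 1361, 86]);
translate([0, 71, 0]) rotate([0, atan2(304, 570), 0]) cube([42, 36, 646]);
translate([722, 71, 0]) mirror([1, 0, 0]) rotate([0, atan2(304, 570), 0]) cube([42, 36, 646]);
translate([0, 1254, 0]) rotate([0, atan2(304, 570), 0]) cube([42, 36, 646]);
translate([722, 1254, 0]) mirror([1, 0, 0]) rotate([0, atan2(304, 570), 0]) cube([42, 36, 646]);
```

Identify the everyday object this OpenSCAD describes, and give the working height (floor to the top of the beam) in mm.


A sawhorse. The overall height is 656 mm.

A beam across two mirrored pairs of raked legs — a sawhorse. The beam's underside is at z = 570 (matching the legs' vertical rise in atan2(304, 570)) and the beam is 86 mm tall, so its top is at 570 + 86 = 656 mm. The raked legs top out at the beam's underside, so that is the highest point.


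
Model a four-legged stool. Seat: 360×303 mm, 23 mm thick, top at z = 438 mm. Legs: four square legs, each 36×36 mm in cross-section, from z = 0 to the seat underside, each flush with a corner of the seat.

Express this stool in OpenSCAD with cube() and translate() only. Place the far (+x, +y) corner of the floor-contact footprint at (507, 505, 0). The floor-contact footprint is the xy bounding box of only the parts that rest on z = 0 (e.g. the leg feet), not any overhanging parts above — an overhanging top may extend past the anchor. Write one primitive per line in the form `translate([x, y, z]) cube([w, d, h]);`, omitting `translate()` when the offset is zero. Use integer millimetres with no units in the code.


translate([147, 202, 415]) cube([360, 303, 23]);
translate([147, 202, 0]) cube([36, 36, 415]);
translate([471, 202, 0]) cube([36, 36, 415]);
translate([147, 469, 0]) cube([36, 36, 415]);
translate([471, 469, 0]) cube([36, 36, 415]);
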